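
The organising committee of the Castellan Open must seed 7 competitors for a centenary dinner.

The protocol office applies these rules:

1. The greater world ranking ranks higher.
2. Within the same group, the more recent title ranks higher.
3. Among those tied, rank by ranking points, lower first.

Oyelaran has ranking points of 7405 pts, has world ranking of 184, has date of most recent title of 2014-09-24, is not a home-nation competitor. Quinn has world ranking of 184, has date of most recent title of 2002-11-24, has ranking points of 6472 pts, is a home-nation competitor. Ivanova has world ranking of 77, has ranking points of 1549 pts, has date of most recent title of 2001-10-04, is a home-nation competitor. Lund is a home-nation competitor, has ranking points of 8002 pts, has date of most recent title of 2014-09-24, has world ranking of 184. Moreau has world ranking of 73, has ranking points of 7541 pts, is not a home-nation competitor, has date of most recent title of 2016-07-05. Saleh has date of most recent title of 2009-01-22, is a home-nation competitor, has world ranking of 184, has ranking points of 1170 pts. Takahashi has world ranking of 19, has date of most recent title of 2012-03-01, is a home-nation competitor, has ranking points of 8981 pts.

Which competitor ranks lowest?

By world ranking (higher first): Oyelaran, Lund, Saleh and Quinn (each 184); then Ivanova (77); then Moreau (73); then Takahashi (19).
Among Oyelaran, Lund, Saleh and Quinn, by date of most recent title (later first): Oyelaran and Lund (2014-09-24) before Saleh (2009-01-22) before Quinn (2002-11-24).
Among Oyelaran and Lund, by ranking points (lower first): Oyelaran (7405 pts) before Lund (8002 pts).
Order: Oyelaran, Lund, Saleh, Quinn, Ivanova, Moreau, Takahashi.

Takahashi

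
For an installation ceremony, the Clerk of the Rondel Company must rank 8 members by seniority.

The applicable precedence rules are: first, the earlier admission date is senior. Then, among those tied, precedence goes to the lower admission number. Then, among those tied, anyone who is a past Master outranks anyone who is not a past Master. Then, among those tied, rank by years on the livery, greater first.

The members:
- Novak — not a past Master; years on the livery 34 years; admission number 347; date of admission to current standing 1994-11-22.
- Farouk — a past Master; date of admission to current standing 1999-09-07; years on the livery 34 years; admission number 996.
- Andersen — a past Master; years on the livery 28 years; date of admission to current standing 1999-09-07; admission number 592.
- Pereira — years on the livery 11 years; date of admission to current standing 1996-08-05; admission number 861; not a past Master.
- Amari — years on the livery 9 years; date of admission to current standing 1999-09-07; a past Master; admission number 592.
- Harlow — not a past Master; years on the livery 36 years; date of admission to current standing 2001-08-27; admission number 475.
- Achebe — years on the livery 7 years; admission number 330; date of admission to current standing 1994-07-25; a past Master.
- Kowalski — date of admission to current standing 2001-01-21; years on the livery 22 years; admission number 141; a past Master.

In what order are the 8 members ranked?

Achebe, Novak, Pereira, Andersen, Amari, Farouk, Kowalski, Harlow

By date of admission to current standing (earlier first): Achebe (1994-07-25); then Novak (1994-11-22); then Pereira (1996-08-05); then Andersen, Amari and Farouk (each 1999-09-07); then Kowalski (2001-01-21); then Harlow (2001-08-27).
Among Andersen, Amari and Farouk, by admission number (lower first): Andersen and Amari (592) before Farouk (996).
Andersen and Amari are each a past Master, so the next rule applies.
Among Andersen and Amari, by years on the livery (higher first): Andersen (28 years) before Amari (9 years).
Full order: Achebe, Novak, Pereira, Andersen, Amari, Farouk, Kowalski, Harlow.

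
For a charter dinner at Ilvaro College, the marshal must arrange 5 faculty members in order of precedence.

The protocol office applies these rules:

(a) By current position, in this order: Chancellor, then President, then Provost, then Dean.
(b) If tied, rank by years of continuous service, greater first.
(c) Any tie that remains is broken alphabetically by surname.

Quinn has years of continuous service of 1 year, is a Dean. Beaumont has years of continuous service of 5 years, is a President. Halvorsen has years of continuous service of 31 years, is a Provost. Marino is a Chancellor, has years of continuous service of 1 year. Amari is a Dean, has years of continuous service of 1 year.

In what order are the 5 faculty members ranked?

Marino, Beaumont, Halvorsen, Amari, Quinn

By current position: Marino (Chancellor); then Beaumont (President); then Halvorsen (Provost); then Amari and Quinn (Dean).
Amari and Quinn both have years of continuous service 1 year, so the next rule applies.
Among Amari and Quinn, alphabetically by surname: Amari before Quinn.
Full order: Marino, Beaumont, Halvorsen, Amari, Quinn.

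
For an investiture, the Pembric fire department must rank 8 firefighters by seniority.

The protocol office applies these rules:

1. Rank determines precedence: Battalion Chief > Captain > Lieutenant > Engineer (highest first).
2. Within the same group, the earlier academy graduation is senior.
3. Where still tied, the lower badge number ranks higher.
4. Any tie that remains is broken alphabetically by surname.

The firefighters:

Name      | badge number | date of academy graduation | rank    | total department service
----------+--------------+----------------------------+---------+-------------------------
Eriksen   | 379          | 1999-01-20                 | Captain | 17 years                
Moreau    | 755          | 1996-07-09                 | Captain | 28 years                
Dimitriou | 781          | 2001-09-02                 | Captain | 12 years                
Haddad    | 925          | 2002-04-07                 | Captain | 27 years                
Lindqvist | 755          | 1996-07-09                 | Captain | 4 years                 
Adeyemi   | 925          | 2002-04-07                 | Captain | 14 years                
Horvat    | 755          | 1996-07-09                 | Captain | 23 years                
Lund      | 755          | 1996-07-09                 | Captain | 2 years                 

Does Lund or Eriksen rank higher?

By rank: Horvat, Lindqvist, Lund, Moreau, Eriksen, Dimitriou, Adeyemi and Haddad (Captain).
Among Horvat, Lindqvist, Lund, Moreau, Eriksen, Dimitriou, Adeyemi and Haddad, by date of academy graduation (earlier first): Horvat, Lindqvist, Lund and Moreau (1996-07-09) before Eriksen (1999-01-20) before Dimitriou (2001-09-02) before Adeyemi and Haddad (2002-04-07).
Horvat, Lindqvist, Lund and Moreau all have badge number 755, so the next rule applies.
Among Horvat, Lindqvist, Lund and Moreau, alphabetically by surname: Horvat before Lindqvist before Lund before Moreau.
Adeyemi and Haddad both have badge number 925, so the next rule applies.
Among Adeyemi and Haddad, alphabetically by surname: Adeyemi before Haddad.
So Lund takes precedence.

Lund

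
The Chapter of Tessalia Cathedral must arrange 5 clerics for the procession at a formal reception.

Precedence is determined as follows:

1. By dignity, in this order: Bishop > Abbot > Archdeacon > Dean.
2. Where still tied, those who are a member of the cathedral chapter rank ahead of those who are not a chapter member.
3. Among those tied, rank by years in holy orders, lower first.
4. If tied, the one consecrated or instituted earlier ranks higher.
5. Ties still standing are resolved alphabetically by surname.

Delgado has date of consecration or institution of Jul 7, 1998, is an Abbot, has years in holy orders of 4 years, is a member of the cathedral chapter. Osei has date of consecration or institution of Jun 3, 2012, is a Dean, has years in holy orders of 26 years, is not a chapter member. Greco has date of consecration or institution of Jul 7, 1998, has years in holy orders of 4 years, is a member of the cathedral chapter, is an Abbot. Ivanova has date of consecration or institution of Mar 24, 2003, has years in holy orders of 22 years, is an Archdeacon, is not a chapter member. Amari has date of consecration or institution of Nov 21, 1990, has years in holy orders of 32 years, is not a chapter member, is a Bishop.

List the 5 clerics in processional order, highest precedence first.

Amari, Delgado, Greco, Ivanova, Osei

By dignity: Amari (Bishop); then Delgado and Greco (Abbot); then Ivanova (Archdeacon); then Osei (Dean).
Delgado and Greco are each a member of the cathedral chapter, so the next rule applies.
Delgado and Greco both have years in holy orders 4 years, so the next rule applies.
Delgado and Greco both have date of consecration or institution Jul 7, 1998, so the next rule applies.
Among Delgado and Greco, alphabetically by surname: Delgado before Greco.
Full order: Amari, Delgado, Greco, Ivanova, Osei.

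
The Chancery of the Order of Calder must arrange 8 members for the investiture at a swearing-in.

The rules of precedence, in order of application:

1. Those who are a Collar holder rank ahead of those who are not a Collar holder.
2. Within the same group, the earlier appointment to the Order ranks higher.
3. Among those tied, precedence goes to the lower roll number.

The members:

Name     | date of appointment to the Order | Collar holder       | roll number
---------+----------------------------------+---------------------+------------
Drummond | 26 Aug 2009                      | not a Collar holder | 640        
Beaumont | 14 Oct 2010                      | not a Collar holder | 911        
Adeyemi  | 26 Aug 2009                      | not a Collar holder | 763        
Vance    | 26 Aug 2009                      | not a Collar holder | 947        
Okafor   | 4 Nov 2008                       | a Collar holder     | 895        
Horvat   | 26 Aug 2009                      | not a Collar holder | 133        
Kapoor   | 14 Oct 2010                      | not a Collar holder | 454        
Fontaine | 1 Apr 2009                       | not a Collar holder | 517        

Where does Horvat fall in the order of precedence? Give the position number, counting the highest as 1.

By the first rule: Okafor (a Collar holder); then Fontaine, Horvat, Drummond, Adeyemi, Vance, Kapoor and Beaumont (each not a Collar holder).
Among Fontaine, Horvat, Drummond, Adeyemi, Vance, Kapoor and Beaumont, by date of appointment to the Order (earlier first): Fontaine (1 Apr 2009) before Horvat, Drummond, Adeyemi and Vance (26 Aug 2009) before Kapoor and Beaumont (14 Oct 2010).
Among Horvat, Drummond, Adeyemi and Vance, by roll number (lower first): Horvat (133) before Drummond (640) before Adeyemi (763) before Vance (947).
Among Kapoor and Beaumont, by roll number (lower first): Kapoor (454) before Beaumont (911).
Order: Okafor, Fontaine, Horvat, Drummond, Adeyemi, Vance, Kapoor, Beaumont. So position 3.

3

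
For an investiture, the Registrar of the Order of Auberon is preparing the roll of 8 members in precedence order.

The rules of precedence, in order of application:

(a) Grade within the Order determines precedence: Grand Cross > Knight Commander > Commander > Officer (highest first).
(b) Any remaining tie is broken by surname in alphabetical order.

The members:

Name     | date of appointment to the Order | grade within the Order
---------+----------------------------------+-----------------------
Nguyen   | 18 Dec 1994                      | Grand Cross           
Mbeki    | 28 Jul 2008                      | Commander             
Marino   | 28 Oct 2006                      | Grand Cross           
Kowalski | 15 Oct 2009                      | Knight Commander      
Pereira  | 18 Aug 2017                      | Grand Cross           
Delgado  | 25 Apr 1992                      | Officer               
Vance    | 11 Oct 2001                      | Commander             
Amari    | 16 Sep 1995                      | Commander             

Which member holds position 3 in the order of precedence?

Pereira

By grade within the Order: Marino, Nguyen and Pereira (Grand Cross); then Kowalski (Knight Commander); then Amari, Mbeki and Vance (Commander); then Delgado (Officer).
Among Marino, Nguyen and Pereira, alphabetically by surname: Marino before Nguyen before Pereira.
Among Amari, Mbeki and Vance, alphabetically by surname: Amari before Mbeki before Vance.
Order: Marino, Nguyen, Pereira, Kowalski, Amari, Mbeki, Vance, Delgado.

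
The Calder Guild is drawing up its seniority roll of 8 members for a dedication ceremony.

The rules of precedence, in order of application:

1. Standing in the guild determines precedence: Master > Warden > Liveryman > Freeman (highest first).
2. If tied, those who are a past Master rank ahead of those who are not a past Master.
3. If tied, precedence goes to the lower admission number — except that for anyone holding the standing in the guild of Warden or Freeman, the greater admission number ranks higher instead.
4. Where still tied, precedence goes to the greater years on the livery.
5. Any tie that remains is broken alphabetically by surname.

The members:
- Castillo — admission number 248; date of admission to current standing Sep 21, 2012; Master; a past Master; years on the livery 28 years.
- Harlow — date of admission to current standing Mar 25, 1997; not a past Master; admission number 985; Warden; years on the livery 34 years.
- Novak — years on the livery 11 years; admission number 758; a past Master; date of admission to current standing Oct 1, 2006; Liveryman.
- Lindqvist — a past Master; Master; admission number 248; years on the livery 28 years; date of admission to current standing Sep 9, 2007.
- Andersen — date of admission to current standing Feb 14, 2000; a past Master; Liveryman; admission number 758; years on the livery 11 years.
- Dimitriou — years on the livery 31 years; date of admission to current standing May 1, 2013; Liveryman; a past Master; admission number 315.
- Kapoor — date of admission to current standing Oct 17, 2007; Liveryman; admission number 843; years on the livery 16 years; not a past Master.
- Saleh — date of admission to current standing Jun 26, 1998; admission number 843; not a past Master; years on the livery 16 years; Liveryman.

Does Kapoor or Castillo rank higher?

Castillo

By standing in the guild: Castillo and Lindqvist (Master); then Harlow (Warden); then Dimitriou, Andersen, Novak, Kapoor and Saleh (Liveryman).
Castillo and Lindqvist are each a past Master, so the next rule applies.
Castillo and Lindqvist both have admission number 248, so the next rule applies.
Castillo and Lindqvist both have years on the livery 28 years, so the next rule applies.
Among Castillo and Lindqvist, alphabetically by surname: Castillo before Lindqvist.
Among Dimitriou, Andersen, Novak, Kapoor and Saleh, a past Master before not a past Master: Dimitriou, Andersen and Novak (a past Master) before Kapoor and Saleh (not a past Master).
Among Dimitriou, Andersen and Novak, by admission number (lower first): Dimitriou (315) before Andersen and Novak (758).
Andersen and Novak both have years on the livery 11 years, so the next rule applies.
Among Andersen and Novak, alphabetically by surname: Andersen before Novak.
Kapoor and Saleh both have admission number 843, so the next rule applies.
Kapoor and Saleh both have years on the livery 16 years, so the next rule applies.
Among Kapoor and Saleh, alphabetically by surname: Kapoor before Saleh.
So Castillo takes precedence.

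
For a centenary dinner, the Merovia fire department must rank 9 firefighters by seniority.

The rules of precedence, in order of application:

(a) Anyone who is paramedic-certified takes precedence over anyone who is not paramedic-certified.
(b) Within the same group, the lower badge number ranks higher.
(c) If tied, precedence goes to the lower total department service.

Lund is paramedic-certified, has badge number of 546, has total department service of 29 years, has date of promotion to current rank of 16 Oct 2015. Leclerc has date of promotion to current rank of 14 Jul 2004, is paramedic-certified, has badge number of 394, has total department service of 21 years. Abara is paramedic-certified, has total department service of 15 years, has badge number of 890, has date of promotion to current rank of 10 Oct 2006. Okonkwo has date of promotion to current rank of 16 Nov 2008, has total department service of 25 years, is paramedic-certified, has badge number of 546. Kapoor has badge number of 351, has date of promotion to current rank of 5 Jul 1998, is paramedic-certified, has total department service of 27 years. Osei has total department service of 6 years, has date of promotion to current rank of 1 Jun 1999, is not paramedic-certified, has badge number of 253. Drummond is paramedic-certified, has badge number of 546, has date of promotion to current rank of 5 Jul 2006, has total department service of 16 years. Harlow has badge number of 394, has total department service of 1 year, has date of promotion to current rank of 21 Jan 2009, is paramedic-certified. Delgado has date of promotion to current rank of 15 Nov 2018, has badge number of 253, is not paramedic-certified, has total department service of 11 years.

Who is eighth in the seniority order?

Osei

By the first rule: Kapoor, Harlow, Leclerc, Drummond, Okonkwo, Lund and Abara (each paramedic-certified); then Osei and Delgado (both not paramedic-certified).
Among Kapoor, Harlow, Leclerc, Drummond, Okonkwo, Lund and Abara, by badge number (lower first): Kapoor (351) before Harlow and Leclerc (394) before Drummond, Okonkwo and Lund (546) before Abara (890).
Among Harlow and Leclerc, by total department service (lower first): Harlow (1 year) before Leclerc (21 years).
Among Drummond, Okonkwo and Lund, by total department service (lower first): Drummond (16 years) before Okonkwo (25 years) before Lund (29 years).
Osei and Delgado both have badge number 253, so the next rule applies.
Among Osei and Delgado, by total department service (lower first): Osei (6 years) before Delgado (11 years).
Order: Kapoor, Harlow, Leclerc, Drummond, Okonkwo, Lund, Abara, Osei, Delgado.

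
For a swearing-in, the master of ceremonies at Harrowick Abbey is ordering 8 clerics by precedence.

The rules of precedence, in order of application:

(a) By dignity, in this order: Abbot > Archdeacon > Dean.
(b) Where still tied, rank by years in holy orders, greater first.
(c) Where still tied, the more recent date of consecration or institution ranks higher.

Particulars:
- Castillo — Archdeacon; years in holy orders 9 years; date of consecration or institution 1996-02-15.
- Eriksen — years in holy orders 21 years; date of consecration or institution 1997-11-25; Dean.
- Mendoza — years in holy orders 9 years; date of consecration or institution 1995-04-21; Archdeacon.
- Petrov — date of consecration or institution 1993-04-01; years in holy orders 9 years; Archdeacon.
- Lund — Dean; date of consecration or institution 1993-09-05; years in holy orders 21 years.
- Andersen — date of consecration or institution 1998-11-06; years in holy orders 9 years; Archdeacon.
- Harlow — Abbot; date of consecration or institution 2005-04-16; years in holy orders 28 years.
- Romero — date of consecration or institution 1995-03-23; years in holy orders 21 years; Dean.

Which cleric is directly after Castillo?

By dignity: Harlow (Abbot); then Andersen, Castillo, Mendoza and Petrov (Archdeacon); then Eriksen, Romero and Lund (Dean).
Andersen, Castillo, Mendoza and Petrov all have years in holy orders 9 years, so the next rule applies.
Among Andersen, Castillo, Mendoza and Petrov, by date of consecration or institution (later first): Andersen (1998-11-06) before Castillo (1996-02-15) before Mendoza (1995-04-21) before Petrov (1993-04-01).
Eriksen, Romero and Lund all have years in holy orders 21 years, so the next rule applies.
Among Eriksen, Romero and Lund, by date of consecration or institution (later first): Eriksen (1997-11-25) before Romero (1995-03-23) before Lund (1993-09-05).
Order: Harlow, Andersen, Castillo, Mendoza, Petrov, Eriksen, Romero, Lund.

Mendoza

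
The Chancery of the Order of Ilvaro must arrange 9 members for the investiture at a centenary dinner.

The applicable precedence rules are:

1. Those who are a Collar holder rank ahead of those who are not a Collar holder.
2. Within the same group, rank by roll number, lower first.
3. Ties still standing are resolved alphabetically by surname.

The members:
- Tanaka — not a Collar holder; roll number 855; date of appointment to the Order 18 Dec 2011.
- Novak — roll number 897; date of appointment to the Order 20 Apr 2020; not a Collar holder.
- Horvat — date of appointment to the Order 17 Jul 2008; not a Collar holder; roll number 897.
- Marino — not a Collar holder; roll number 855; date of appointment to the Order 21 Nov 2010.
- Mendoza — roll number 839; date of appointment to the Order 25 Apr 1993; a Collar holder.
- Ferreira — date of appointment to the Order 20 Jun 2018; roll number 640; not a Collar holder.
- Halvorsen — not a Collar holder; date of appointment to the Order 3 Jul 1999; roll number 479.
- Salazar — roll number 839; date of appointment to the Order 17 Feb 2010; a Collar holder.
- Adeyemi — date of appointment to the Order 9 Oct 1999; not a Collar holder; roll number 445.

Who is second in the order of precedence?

By the first rule: Mendoza and Salazar (both a Collar holder); then Adeyemi, Halvorsen, Ferreira, Marino, Tanaka, Horvat and Novak (each not a Collar holder).
Mendoza and Salazar both have roll number 839, so the next rule applies.
Among Mendoza and Salazar, alphabetically by surname: Mendoza before Salazar.
Among Adeyemi, Halvorsen, Ferreira, Marino, Tanaka, Horvat and Novak, by roll number (lower first): Adeyemi (445) before Halvorsen (479) before Ferreira (640) before Marino and Tanaka (855) before Horvat and Novak (897).
Among Marino and Tanaka, alphabetically by surname: Marino before Tanaka.
Among Horvat and Novak, alphabetically by surname: Horvat before Novak.
Order: Mendoza, Salazar, Adeyemi, Halvorsen, Ferreira, Marino, Tanaka, Horvat, Novak.

Salazar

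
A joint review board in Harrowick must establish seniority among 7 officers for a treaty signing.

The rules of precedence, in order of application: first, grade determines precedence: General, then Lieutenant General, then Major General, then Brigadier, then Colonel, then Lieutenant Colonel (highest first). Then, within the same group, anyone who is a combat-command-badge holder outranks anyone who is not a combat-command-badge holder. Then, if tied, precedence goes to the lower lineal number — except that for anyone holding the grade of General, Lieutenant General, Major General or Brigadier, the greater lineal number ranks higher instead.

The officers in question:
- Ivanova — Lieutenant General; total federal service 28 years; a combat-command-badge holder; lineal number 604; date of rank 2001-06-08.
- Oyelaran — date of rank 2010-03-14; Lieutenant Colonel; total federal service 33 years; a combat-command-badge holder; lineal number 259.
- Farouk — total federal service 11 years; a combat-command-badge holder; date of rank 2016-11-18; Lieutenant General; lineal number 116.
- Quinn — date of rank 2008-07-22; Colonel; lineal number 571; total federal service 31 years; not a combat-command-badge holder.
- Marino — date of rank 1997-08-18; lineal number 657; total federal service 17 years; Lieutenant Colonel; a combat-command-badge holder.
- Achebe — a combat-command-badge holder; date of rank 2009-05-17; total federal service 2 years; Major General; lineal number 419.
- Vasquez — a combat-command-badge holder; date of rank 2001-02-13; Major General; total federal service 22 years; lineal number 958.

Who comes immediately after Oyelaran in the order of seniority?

Marino

By grade: Ivanova and Farouk (Lieutenant General); then Vasquez and Achebe (Major General); then Quinn (Colonel); then Oyelaran and Marino (Lieutenant Colonel).
Ivanova and Farouk are each a combat-command-badge holder, so the next rule applies.
Among Ivanova and Farouk, by lineal number (higher first) (reversed rule for this group): Ivanova (604) before Farouk (116).
Vasquez and Achebe are each a combat-command-badge holder, so the next rule applies.
Among Vasquez and Achebe, by lineal number (higher first) (reversed rule for this group): Vasquez (958) before Achebe (419).
Oyelaran and Marino are each a combat-command-badge holder, so the next rule applies.
Among Oyelaran and Marino, by lineal number (lower first): Oyelaran (259) before Marino (657).
Order: Ivanova, Farouk, Vasquez, Achebe, Quinn, Oyelaran, Marino.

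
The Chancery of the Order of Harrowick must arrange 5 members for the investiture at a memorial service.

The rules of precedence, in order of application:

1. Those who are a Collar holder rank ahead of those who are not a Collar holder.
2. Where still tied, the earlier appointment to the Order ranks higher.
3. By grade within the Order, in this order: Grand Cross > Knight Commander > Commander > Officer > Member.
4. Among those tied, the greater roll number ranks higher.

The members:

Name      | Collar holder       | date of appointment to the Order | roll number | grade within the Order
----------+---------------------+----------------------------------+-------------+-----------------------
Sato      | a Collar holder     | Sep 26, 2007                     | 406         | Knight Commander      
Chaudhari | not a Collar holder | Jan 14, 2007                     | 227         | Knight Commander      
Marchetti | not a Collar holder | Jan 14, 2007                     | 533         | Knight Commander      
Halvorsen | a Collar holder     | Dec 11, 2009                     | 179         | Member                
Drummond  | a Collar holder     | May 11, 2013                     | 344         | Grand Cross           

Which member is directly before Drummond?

Halvorsen

By the first rule: Sato, Halvorsen and Drummond (each a Collar holder); then Marchetti and Chaudhari (both not a Collar holder).
Among Sato, Halvorsen and Drummond, by date of appointment to the Order (earlier first): Sato (Sep 26, 2007) before Halvorsen (Dec 11, 2009) before Drummond (May 11, 2013).
Marchetti and Chaudhari both have date of appointment to the Order Jan 14, 2007, so the next rule applies.
Marchetti and Chaudhari are each Knight Commander, so the next rule applies.
Among Marchetti and Chaudhari, by roll number (higher first): Marchetti (533) before Chaudhari (227).
Order: Sato, Halvorsen, Drummond, Marchetti, Chaudhari.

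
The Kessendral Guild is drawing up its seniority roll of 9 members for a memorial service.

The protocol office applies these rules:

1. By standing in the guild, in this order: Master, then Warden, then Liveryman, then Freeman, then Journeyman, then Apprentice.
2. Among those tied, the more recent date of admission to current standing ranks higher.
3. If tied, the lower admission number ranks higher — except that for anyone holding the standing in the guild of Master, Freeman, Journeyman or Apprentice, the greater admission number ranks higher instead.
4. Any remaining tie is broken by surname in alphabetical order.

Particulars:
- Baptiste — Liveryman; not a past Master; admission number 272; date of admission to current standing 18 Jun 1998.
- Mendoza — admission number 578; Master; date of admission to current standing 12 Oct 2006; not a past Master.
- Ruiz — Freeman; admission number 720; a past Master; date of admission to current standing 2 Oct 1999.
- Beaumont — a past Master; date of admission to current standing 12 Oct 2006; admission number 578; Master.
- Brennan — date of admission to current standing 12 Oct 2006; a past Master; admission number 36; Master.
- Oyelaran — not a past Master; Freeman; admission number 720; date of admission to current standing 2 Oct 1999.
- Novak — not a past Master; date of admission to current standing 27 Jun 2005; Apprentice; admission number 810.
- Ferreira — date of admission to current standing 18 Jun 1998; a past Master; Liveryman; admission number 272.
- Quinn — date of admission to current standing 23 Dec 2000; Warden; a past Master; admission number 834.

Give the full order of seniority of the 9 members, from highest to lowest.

Beaumont, Mendoza, Brennan, Quinn, Baptiste, Ferreira, Oyelaran, Ruiz, Novak

By standing in the guild: Beaumont, Mendoza and Brennan (Master); then Quinn (Warden); then Baptiste and Ferreira (Liveryman); then Oyelaran and Ruiz (Freeman); then Novak (Apprentice).
Beaumont, Mendoza and Brennan all have date of admission to current standing 12 Oct 2006, so the next rule applies.
Among Beaumont, Mendoza and Brennan, by admission number (higher first) (reversed rule for this group): Beaumont and Mendoza (578) before Brennan (36).
Among Beaumont and Mendoza, alphabetically by surname: Beaumont before Mendoza.
Baptiste and Ferreira both have date of admission to current standing 18 Jun 1998, so the next rule applies.
Baptiste and Ferreira both have admission number 272, so the next rule applies.
Among Baptiste and Ferreira, alphabetically by surname: Baptiste before Ferreira.
Oyelaran and Ruiz both have date of admission to current standing 2 Oct 1999, so the next rule applies.
Oyelaran and Ruiz both have admission number 720, so the next rule applies.
Among Oyelaran and Ruiz, alphabetically by surname: Oyelaran before Ruiz.
Full order: Beaumont, Mendoza, Brennan, Quinn, Baptiste, Ferreira, Oyelaran, Ruiz, Novak.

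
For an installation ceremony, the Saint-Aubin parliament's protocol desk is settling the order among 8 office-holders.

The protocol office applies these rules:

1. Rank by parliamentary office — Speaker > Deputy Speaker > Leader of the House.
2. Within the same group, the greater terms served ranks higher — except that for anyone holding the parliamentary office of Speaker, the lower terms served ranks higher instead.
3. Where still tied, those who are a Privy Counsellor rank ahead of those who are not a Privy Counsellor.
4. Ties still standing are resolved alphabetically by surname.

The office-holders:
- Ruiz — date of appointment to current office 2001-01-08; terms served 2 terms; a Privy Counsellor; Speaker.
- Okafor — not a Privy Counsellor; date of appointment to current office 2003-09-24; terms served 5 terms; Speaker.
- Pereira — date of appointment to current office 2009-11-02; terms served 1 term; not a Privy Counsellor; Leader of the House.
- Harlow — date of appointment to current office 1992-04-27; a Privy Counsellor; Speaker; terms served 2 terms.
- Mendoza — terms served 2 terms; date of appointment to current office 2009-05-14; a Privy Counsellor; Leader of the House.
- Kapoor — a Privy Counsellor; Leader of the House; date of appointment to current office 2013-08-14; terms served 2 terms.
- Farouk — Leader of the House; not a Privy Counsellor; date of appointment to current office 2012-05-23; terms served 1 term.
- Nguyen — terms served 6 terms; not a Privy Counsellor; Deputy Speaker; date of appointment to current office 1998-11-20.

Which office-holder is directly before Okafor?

By parliamentary office: Harlow, Ruiz and Okafor (Speaker); then Nguyen (Deputy Speaker); then Kapoor, Mendoza, Farouk and Pereira (Leader of the House).
Among Harlow, Ruiz and Okafor, by terms served (lower first) (reversed rule for this group): Harlow and Ruiz (2 terms) before Okafor (5 terms).
Harlow and Ruiz are each a Privy Counsellor, so the next rule applies.
Among Harlow and Ruiz, alphabetically by surname: Harlow before Ruiz.
Among Kapoor, Mendoza, Farouk and Pereira, by terms served (higher first): Kapoor and Mendoza (2 terms) before Farouk and Pereira (1 term).
Kapoor and Mendoza are each a Privy Counsellor, so the next rule applies.
Among Kapoor and Mendoza, alphabetically by surname: Kapoor before Mendoza.
Farouk and Pereira are each not a Privy Counsellor, so the next rule applies.
Among Farouk and Pereira, alphabetically by surname: Farouk before Pereira.
Order: Harlow, Ruiz, Okafor, Nguyen, Kapoor, Mendoza, Farouk, Pereira.

Ruiz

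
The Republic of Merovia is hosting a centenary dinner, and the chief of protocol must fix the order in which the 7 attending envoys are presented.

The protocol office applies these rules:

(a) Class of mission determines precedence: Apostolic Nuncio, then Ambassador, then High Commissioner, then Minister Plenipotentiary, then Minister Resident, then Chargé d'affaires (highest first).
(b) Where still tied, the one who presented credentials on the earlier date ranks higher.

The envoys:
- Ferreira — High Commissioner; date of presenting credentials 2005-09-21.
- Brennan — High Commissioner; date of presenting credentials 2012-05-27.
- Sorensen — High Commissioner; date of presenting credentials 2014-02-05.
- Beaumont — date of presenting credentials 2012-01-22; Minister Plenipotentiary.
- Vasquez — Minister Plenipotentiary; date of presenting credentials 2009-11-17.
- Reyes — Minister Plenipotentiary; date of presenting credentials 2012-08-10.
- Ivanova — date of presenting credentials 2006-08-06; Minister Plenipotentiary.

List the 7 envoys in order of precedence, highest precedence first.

By class of mission: Ferreira, Brennan and Sorensen (High Commissioner); then Ivanova, Vasquez, Beaumont and Reyes (Minister Plenipotentiary).
Among Ferreira, Brennan and Sorensen, by date of presenting credentials (earlier first): Ferreira (2005-09-21) before Brennan (2012-05-27) before Sorensen (2014-02-05).
Among Ivanova, Vasquez, Beaumont and Reyes, by date of presenting credentials (earlier first): Ivanova (2006-08-06) before Vasquez (2009-11-17) before Beaumont (2012-01-22) before Reyes (2012-08-10).
Full order: Ferreira, Brennan, Sorensen, Ivanova, Vasquez, Beaumont, Reyes.

Ferreira, Brennan, Sorensen, Ivanova, Vasquez, Beaumont, Reyes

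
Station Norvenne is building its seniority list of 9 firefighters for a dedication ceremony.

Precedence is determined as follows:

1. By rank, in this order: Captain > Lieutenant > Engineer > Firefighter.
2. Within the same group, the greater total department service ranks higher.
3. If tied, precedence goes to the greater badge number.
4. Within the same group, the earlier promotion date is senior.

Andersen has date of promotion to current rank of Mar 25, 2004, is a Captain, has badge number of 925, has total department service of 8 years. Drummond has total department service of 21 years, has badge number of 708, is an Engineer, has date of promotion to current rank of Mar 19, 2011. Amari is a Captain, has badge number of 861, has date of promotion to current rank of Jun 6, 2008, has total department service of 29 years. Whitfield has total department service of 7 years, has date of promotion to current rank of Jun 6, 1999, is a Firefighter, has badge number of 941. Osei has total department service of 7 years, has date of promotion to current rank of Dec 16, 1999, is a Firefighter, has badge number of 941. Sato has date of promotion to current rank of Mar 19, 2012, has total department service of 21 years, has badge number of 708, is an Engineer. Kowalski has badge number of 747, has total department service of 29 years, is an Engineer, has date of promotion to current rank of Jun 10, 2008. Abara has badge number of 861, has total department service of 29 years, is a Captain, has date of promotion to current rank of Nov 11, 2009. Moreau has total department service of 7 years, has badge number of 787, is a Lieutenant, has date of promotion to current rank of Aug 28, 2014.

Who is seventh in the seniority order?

By rank: Amari, Abara and Andersen (Captain); then Moreau (Lieutenant); then Kowalski, Drummond and Sato (Engineer); then Whitfield and Osei (Firefighter).
Among Amari, Abara and Andersen, by total department service (higher first): Amari and Abara (29 years) before Andersen (8 years).
Amari and Abara both have badge number 861, so the next rule applies.
Among Amari and Abara, by date of promotion to current rank (earlier first): Amari (Jun 6, 2008) before Abara (Nov 11, 2009).
Among Kowalski, Drummond and Sato, by total department service (higher first): Kowalski (29 years) before Drummond and Sato (21 years).
Drummond and Sato both have badge number 708, so the next rule applies.
Among Drummond and Sato, by date of promotion to current rank (earlier first): Drummond (Mar 19, 2011) before Sato (Mar 19, 2012).
Whitfield and Osei both have total department service 7 years, so the next rule applies.
Whitfield and Osei both have badge number 941, so the next rule applies.
Among Whitfield and Osei, by date of promotion to current rank (earlier first): Whitfield (Jun 6, 1999) before Osei (Dec 16, 1999).
Order: Amari, Abara, Andersen, Moreau, Kowalski, Drummond, Sato, Whitfield, Osei.

Sato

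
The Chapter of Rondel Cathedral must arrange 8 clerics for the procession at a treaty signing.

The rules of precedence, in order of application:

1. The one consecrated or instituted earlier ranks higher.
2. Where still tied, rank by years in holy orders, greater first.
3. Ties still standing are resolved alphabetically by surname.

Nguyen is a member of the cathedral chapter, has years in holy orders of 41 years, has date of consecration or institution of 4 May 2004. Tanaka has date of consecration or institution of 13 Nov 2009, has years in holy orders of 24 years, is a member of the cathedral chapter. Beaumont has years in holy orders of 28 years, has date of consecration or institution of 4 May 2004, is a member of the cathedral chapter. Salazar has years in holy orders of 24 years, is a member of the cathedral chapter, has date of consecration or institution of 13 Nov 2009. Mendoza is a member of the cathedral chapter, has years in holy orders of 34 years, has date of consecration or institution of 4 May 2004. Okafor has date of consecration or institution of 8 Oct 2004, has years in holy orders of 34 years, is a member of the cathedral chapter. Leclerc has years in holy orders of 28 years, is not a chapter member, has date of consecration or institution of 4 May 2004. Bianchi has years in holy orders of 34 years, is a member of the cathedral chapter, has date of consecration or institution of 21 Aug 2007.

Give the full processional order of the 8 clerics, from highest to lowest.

Nguyen, Mendoza, Beaumont, Leclerc, Okafor, Bianchi, Salazar, Tanaka

By date of consecration or institution (earlier first): Nguyen, Mendoza, Beaumont and Leclerc (each 4 May 2004); then Okafor (8 Oct 2004); then Bianchi (21 Aug 2007); then Salazar and Tanaka (both 13 Nov 2009).
Among Nguyen, Mendoza, Beaumont and Leclerc, by years in holy orders (higher first): Nguyen (41 years) before Mendoza (34 years) before Beaumont and Leclerc (28 years).
Among Beaumont and Leclerc, alphabetically by surname: Beaumont before Leclerc.
Salazar and Tanaka both have years in holy orders 24 years, so the next rule applies.
Among Salazar and Tanaka, alphabetically by surname: Salazar before Tanaka.
Full order: Nguyen, Mendoza, Beaumont, Leclerc, Okafor, Bianchi, Salazar, Tanaka.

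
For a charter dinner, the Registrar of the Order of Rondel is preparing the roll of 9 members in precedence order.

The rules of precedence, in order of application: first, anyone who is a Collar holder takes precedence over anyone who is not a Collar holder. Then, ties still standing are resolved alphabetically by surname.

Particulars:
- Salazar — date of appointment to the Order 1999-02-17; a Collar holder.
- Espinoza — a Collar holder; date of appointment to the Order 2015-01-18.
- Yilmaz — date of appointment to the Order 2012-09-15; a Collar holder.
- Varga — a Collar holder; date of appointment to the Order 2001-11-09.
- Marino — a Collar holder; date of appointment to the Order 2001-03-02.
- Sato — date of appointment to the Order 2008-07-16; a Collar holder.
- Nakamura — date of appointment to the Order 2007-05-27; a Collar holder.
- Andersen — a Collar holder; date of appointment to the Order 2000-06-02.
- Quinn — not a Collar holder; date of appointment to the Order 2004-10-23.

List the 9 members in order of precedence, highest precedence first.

By the first rule: Andersen, Espinoza, Marino, Nakamura, Salazar, Sato, Varga and Yilmaz (each a Collar holder); then Quinn (not a Collar holder).
Among Andersen, Espinoza, Marino, Nakamura, Salazar, Sato, Varga and Yilmaz, alphabetically by surname: Andersen before Espinoza before Marino before Nakamura before Salazar before Sato before Varga before Yilmaz.
Full order: Andersen, Espinoza, Marino, Nakamura, Salazar, Sato, Varga, Yilmaz, Quinn.

Andersen, Espinoza, Marino, Nakamura, Salazar, Sato, Varga, Yilmaz, Quinn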